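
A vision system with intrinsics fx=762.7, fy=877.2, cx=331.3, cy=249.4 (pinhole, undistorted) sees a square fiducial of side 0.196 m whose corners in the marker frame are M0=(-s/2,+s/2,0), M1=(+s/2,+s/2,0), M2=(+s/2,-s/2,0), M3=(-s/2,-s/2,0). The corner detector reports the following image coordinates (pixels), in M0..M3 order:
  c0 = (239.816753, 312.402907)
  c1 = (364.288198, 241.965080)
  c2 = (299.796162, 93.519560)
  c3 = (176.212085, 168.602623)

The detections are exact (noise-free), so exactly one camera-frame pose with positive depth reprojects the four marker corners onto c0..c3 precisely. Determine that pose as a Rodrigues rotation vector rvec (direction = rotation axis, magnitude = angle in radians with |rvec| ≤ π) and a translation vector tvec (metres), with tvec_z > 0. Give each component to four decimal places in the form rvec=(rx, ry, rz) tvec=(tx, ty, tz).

rvec=(0.0741, 0.1399, -0.4611) tvec=(-0.0857, -0.0534, 1.0535)

Intrinsics K: fx=762.7, fy=877.2, cx=331.3, cy=249.4
Marker side s = 0.196 m; corners in marker frame (Z=0):
  M0 = (-0.0980, +0.0980, 0)
  M1 = (+0.0980, +0.0980, 0)
  M2 = (+0.0980, -0.0980, 0)
  M3 = (-0.0980, -0.0980, 0)
Detected image corners:
  c0 = (239.816753, 312.402907) px
  c1 = (364.288198, 241.965080) px
  c2 = (299.796162, 93.519560) px
  c3 = (176.212085, 168.602623) px
Planar DLT: solve 8×8 A·h = b for H (H[2,2]=1):
  H  [+594.06031 +336.89550 +269.27431]
  H  [-400.46991 +753.03110 +204.90321]
  H  [-0.14348 +0.03759 +1.00000]
B = K⁻¹H; ‖b₁‖=0.949245, ‖b₂‖=0.949245; λ = 2/(‖b₁‖+‖b₂‖) = 1.053469, sign → tz>0 ⇒ λ=+1.053469
r₁ = λ·B[:,0] = (+0.88619,-0.43797,-0.15115); r₂ = λ·B[:,1] = (+0.44813,+0.89309,+0.03960)
r₃ = r₁×r₂ = (+0.11765,-0.10283,+0.98772); SVD([r₁ r₂ r₃]) → R = UVᵀ:
  R  [+0.88619 +0.44813 +0.11765]
  R  [-0.43797 +0.89309 -0.10283]
  R  [-0.15115 +0.03960 +0.98772]
t = (-0.08567, -0.05344, +1.05347) m
tr R = 2.767001; θ = arccos((tr R − 1)/2) = 0.487513 rad = 27.932°
axis k = ((R−Rᵀ)₃₂, (R−Rᵀ)₁₃, (R−Rᵀ)₂₁) / (2 sinθ) = (+0.152023, +0.286909, -0.945818)
rvec = θ·k = (+0.074113, +0.139872, -0.461099)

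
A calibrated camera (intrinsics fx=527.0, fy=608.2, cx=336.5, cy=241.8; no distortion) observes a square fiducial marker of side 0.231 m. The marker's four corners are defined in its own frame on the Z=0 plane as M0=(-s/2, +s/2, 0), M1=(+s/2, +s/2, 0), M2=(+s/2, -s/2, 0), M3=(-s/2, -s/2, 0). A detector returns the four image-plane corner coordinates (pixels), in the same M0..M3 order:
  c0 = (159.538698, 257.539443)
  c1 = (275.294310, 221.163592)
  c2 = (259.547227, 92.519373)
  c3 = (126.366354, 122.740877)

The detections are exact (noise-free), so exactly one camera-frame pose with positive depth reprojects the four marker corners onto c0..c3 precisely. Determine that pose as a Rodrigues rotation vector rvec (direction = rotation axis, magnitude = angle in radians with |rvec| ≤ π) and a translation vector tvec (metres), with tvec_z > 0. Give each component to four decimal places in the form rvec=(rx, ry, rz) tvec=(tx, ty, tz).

rvec=(0.5296, -0.4055, -0.1788) tvec=(-0.2358, -0.1034, 0.9701)

Intrinsics K: fx=527.0, fy=608.2, cx=336.5, cy=241.8
Marker side s = 0.231 m; corners in marker frame (Z=0):
  M0 = (-0.1155, +0.1155, 0)
  M1 = (+0.1155, +0.1155, 0)
  M2 = (+0.1155, -0.1155, 0)
  M3 = (-0.1155, -0.1155, 0)
Detected image corners:
  c0 = (159.538698, 257.539443) px
  c1 = (275.294310, 221.163592) px
  c2 = (259.547227, 92.519373) px
  c3 = (126.366354, 122.740877) px
Planar DLT: solve 8×8 A·h = b for H (H[2,2]=1):
  H  [+605.95891 +215.10954 +208.38292]
  H  [-86.22825 +663.30007 +176.94355]
  H  [+0.33865 +0.53950 +1.00000]
B = K⁻¹H; ‖b₁‖=1.030865, ‖b₂‖=1.030865; λ = 2/(‖b₁‖+‖b₂‖) = 0.970059, sign → tz>0 ⇒ λ=+0.970059
r₁ = λ·B[:,0] = (+0.90564,-0.26813,+0.32851); r₂ = λ·B[:,1] = (+0.06179,+0.84988,+0.52335)
r₃ = r₁×r₂ = (-0.41952,-0.45367,+0.78625); SVD([r₁ r₂ r₃]) → R = UVᵀ:
  R  [+0.90564 +0.06179 -0.41952]
  R  [-0.26813 +0.84988 -0.45367]
  R  [+0.32851 +0.52335 +0.78625]
t = (-0.23583, -0.10344, +0.97006) m
tr R = 2.541768; θ = arccos((tr R − 1)/2) = 0.690568 rad = 39.567°
axis k = ((R−Rᵀ)₃₂, (R−Rᵀ)₁₃, (R−Rᵀ)₂₁) / (2 sinθ) = (+0.766919, -0.587168, -0.258975)
rvec = θ·k = (+0.529610, -0.405480, -0.178840)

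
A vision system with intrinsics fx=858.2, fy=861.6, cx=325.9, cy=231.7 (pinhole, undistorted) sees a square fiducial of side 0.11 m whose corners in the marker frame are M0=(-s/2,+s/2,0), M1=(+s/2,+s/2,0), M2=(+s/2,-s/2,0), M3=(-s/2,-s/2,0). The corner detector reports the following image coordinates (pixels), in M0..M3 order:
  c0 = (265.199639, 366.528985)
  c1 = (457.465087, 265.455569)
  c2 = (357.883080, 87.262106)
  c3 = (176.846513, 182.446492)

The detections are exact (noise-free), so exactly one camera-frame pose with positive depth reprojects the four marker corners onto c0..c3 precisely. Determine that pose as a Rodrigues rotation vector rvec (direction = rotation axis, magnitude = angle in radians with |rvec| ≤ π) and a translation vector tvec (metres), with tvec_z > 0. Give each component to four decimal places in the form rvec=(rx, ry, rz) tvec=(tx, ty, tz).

Intrinsics K: fx=858.2, fy=861.6, cx=325.9, cy=231.7
Marker side s = 0.11 m; corners in marker frame (Z=0):
  M0 = (-0.0550, +0.0550, 0)
  M1 = (+0.0550, +0.0550, 0)
  M2 = (+0.0550, -0.0550, 0)
  M3 = (-0.0550, -0.0550, 0)
Detected image corners:
  c0 = (265.199639, 366.528985) px
  c1 = (457.465087, 265.455569) px
  c2 = (357.883080, 87.262106) px
  c3 = (176.846513, 182.446492) px
Planar DLT: solve 8×8 A·h = b for H (H[2,2]=1):
  H  [+1695.11458 +682.41933 +312.93314]
  H  [-891.40399 +1523.48852 +222.70194]
  H  [-0.00057 -0.54662 +1.00000]
B = K⁻¹H; ‖b₁‖=2.229870, ‖b₂‖=2.229870; λ = 2/(‖b₁‖+‖b₂‖) = 0.448457, sign → tz>0 ⇒ λ=+0.448457
r₁ = λ·B[:,0] = (+0.88589,-0.46390,-0.00025); r₂ = λ·B[:,1] = (+0.44969,+0.85889,-0.24514)
r₃ = r₁×r₂ = (+0.11394,+0.21705,+0.96949); SVD([r₁ r₂ r₃]) → R = UVᵀ:
  R  [+0.88589 +0.44969 +0.11394]
  R  [-0.46390 +0.85889 +0.21705]
  R  [-0.00025 -0.24514 +0.96949]
t = (-0.00678, -0.00468, +0.44846) m
tr R = 2.714262; θ = arccos((tr R − 1)/2) = 0.541122 rad = 31.004°
axis k = ((R−Rᵀ)₃₂, (R−Rᵀ)₁₃, (R−Rᵀ)₂₁) / (2 sinθ) = (-0.448637, +0.110844, -0.886814)
rvec = θ·k = (-0.242768, +0.059980, -0.479875)

rvec=(-0.2428, 0.0600, -0.4799) tvec=(-0.0068, -0.0047, 0.4485)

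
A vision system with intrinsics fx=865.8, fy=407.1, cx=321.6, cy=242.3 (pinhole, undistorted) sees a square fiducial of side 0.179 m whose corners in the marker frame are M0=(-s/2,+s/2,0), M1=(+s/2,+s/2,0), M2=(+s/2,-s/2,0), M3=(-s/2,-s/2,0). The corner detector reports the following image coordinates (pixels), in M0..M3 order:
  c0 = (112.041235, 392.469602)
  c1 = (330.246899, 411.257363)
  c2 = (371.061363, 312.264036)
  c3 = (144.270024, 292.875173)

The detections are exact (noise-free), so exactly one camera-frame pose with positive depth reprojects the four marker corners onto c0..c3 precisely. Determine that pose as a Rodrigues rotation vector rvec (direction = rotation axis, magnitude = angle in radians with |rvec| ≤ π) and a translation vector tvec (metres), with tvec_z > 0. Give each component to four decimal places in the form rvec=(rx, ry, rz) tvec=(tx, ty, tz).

Intrinsics K: fx=865.8, fy=407.1, cx=321.6, cy=242.3
Marker side s = 0.179 m; corners in marker frame (Z=0):
  M0 = (-0.0895, +0.0895, 0)
  M1 = (+0.0895, +0.0895, 0)
  M2 = (+0.0895, -0.0895, 0)
  M3 = (-0.0895, -0.0895, 0)
Detected image corners:
  c0 = (112.041235, 392.469602) px
  c1 = (330.246899, 411.257363) px
  c2 = (371.061363, 312.264036) px
  c3 = (144.270024, 292.875173) px
Planar DLT: solve 8×8 A·h = b for H (H[2,2]=1):
  H  [+1240.77937 -152.69671 +238.98097]
  H  [+104.00395 +630.21671 +353.16272]
  H  [-0.00739 +0.21436 +1.00000]
B = K⁻¹H; ‖b₁‖=1.459192, ‖b₂‖=1.459192; λ = 2/(‖b₁‖+‖b₂‖) = 0.685311, sign → tz>0 ⇒ λ=+0.685311
r₁ = λ·B[:,0] = (+0.98400,+0.17809,-0.00506); r₂ = λ·B[:,1] = (-0.17543,+0.97347,+0.14690)
r₃ = r₁×r₂ = (+0.03109,-0.14366,+0.98914); SVD([r₁ r₂ r₃]) → R = UVᵀ:
  R  [+0.98400 -0.17543 +0.03109]
  R  [+0.17809 +0.97347 -0.14366]
  R  [-0.00506 +0.14690 +0.98914]
t = (-0.06540, +0.18663, +0.68531) m
tr R = 2.946608; θ = arccos((tr R − 1)/2) = 0.231584 rad = 13.269°
axis k = ((R−Rᵀ)₃₂, (R−Rᵀ)₁₃, (R−Rᵀ)₂₁) / (2 sinθ) = (+0.632991, +0.078763, +0.770142)
rvec = θ·k = (+0.146591, +0.018240, +0.178353)

rvec=(0.1466, 0.0182, 0.1784) tvec=(-0.0654, 0.1866, 0.6853)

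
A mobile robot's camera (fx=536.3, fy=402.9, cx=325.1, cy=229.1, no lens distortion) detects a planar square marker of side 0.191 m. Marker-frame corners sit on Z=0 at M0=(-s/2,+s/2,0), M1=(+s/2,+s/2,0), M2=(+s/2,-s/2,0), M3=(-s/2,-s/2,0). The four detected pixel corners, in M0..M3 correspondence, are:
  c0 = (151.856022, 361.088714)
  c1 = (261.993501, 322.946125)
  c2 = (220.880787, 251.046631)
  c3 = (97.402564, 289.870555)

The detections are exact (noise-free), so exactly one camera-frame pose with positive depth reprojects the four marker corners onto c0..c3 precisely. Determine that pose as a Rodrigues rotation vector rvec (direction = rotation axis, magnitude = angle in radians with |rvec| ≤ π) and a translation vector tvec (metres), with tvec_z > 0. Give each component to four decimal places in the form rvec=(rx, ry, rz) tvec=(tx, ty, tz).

rvec=(0.4026, -0.2714, -0.3512) tvec=(-0.2185, 0.1634, 0.8388)

Intrinsics K: fx=536.3, fy=402.9, cx=325.1, cy=229.1
Marker side s = 0.191 m; corners in marker frame (Z=0):
  M0 = (-0.0955, +0.0955, 0)
  M1 = (+0.0955, +0.0955, 0)
  M2 = (+0.0955, -0.0955, 0)
  M3 = (-0.0955, -0.0955, 0)
Detected image corners:
  c0 = (151.856022, 361.088714) px
  c1 = (261.993501, 322.946125) px
  c2 = (220.880787, 251.046631) px
  c3 = (97.402564, 289.870555) px
Planar DLT: solve 8×8 A·h = b for H (H[2,2]=1):
  H  [+650.63546 +342.20105 +185.43195]
  H  [-133.18915 +529.90867 +307.56061]
  H  [+0.22273 +0.50685 +1.00000]
B = K⁻¹H; ‖b₁‖=1.192112, ‖b₂‖=1.192112; λ = 2/(‖b₁‖+‖b₂‖) = 0.838848, sign → tz>0 ⇒ λ=+0.838848
r₁ = λ·B[:,0] = (+0.90443,-0.38354,+0.18683); r₂ = λ·B[:,1] = (+0.27752,+0.86152,+0.42517)
r₃ = r₁×r₂ = (-0.32403,-0.33269,+0.88562); SVD([r₁ r₂ r₃]) → R = UVᵀ:
  R  [+0.90443 +0.27752 -0.32403]
  R  [-0.38354 +0.86152 -0.33269]
  R  [+0.18683 +0.42517 +0.88562]
t = (-0.21846, +0.16336, +0.83885) m
tr R = 2.651566; θ = arccos((tr R − 1)/2) = 0.599207 rad = 34.332°
axis k = ((R−Rᵀ)₃₂, (R−Rᵀ)₁₃, (R−Rᵀ)₂₁) / (2 sinθ) = (+0.671874, -0.452905, -0.586056)
rvec = θ·k = (+0.402592, -0.271384, -0.351169)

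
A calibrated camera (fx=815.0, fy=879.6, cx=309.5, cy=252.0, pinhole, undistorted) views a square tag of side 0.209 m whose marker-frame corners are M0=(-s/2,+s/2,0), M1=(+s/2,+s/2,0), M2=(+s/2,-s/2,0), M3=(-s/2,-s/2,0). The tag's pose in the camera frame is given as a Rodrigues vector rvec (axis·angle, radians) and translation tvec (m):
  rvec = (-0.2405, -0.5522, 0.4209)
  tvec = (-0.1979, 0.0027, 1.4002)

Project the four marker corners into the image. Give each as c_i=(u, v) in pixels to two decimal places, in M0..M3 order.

Intrinsics K: fx=815.0, fy=879.6, cx=309.5, cy=252.0
Marker side s = 0.209 m; corners in marker frame (Z=0):
  M0 = (-0.1045, +0.1045, 0)
  M1 = (+0.1045, +0.1045, 0)
  M2 = (+0.1045, -0.1045, 0)
  M3 = (-0.1045, -0.1045, 0)
rvec = (-0.2405, -0.5522, 0.4209), |rvec| = θ = 0.73479 rad = 42.101°
Rodrigues: sinθ=0.67043, 1−cosθ=0.25803; R = I + sinθ·[k]× + (1−cosθ)·[k]×²:
    [+0.76961 -0.32057 -0.55221]
    [+0.44750 +0.88769 +0.10836]
    [+0.45546 -0.33051 +0.82663]
t = (-0.1979, 0.0027, 1.4002) m
M0: Pc = R·M0+t = (-0.31182, +0.04870, +1.31807); u = 815.0·(-0.31182)/1.31807 + 309.5 = 116.6902, v = 879.6·(+0.04870)/1.31807 + 252.0 = 284.4996
M1: Pc = R·M1+t = (-0.15097, +0.14223, +1.41326); u = 815.0·(-0.15097)/1.41326 + 309.5 = 222.4355, v = 879.6·(+0.14223)/1.41326 + 252.0 = 340.5215
M2: Pc = R·M2+t = (-0.08398, -0.04330, +1.48233); u = 815.0·(-0.08398)/1.48233 + 309.5 = 263.3290, v = 879.6·(-0.04330)/1.48233 + 252.0 = 226.3062
M3: Pc = R·M3+t = (-0.24483, -0.13683, +1.38714); u = 815.0·(-0.24483)/1.38714 + 309.5 = 165.6558, v = 879.6·(-0.13683)/1.38714 + 252.0 = 165.2362

c0=(116.69, 284.50) c1=(222.44, 340.52) c2=(263.33, 226.31) c3=(165.66, 165.24)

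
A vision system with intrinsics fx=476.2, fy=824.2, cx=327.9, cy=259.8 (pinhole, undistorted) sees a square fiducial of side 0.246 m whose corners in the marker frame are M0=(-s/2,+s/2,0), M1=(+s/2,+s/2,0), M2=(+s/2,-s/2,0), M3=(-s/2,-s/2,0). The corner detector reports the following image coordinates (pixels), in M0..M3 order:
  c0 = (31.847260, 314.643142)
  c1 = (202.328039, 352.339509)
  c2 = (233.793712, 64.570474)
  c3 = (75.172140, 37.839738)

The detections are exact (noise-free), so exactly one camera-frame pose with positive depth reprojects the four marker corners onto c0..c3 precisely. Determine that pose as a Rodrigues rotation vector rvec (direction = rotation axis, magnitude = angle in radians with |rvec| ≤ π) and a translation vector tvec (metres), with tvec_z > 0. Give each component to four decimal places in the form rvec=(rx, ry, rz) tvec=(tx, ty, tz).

Intrinsics K: fx=476.2, fy=824.2, cx=327.9, cy=259.8
Marker side s = 0.246 m; corners in marker frame (Z=0):
  M0 = (-0.1230, +0.1230, 0)
  M1 = (+0.1230, +0.1230, 0)
  M2 = (+0.1230, -0.1230, 0)
  M3 = (-0.1230, -0.1230, 0)
Detected image corners:
  c0 = (31.847260, 314.643142) px
  c1 = (202.328039, 352.339509) px
  c2 = (233.793712, 64.570474) px
  c3 = (75.172140, 37.839738) px
Planar DLT: solve 8×8 A·h = b for H (H[2,2]=1):
  H  [+651.48196 -195.89776 +135.29462]
  H  [+106.73292 +1085.51690 +186.54306]
  H  [-0.12133 -0.32054 +1.00000]
B = K⁻¹H; ‖b₁‖=1.466318, ‖b₂‖=1.466318; λ = 2/(‖b₁‖+‖b₂‖) = 0.681980, sign → tz>0 ⇒ λ=+0.681980
r₁ = λ·B[:,0] = (+0.98998,+0.11440,-0.08275); r₂ = λ·B[:,1] = (-0.13003,+0.96711,-0.21860)
r₃ = r₁×r₂ = (+0.05502,+0.22717,+0.97230); SVD([r₁ r₂ r₃]) → R = UVᵀ:
  R  [+0.98998 -0.13003 +0.05502]
  R  [+0.11440 +0.96711 +0.22717]
  R  [-0.08275 -0.21860 +0.97230]
t = (-0.27584, -0.06062, +0.68198) m
tr R = 2.929395; θ = arccos((tr R − 1)/2) = 0.266505 rad = 15.270°
axis k = ((R−Rᵀ)₃₂, (R−Rᵀ)₁₃, (R−Rᵀ)₂₁) / (2 sinθ) = (-0.846318, +0.261544, +0.464049)
rvec = θ·k = (-0.225548, +0.069703, +0.123671)

rvec=(-0.2255, 0.0697, 0.1237) tvec=(-0.2758, -0.0606, 0.6820)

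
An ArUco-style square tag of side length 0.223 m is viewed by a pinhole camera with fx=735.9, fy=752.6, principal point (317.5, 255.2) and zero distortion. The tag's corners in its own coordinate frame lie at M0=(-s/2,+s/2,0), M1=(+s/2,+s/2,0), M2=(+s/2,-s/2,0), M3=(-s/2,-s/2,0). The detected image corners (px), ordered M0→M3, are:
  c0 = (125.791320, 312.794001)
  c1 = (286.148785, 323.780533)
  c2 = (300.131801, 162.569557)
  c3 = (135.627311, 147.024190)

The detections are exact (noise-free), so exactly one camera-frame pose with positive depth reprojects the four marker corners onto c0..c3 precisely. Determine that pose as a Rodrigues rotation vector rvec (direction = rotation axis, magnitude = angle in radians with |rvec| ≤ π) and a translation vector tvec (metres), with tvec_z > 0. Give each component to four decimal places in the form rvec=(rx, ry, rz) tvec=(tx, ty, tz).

rvec=(0.1306, -0.1122, 0.0852) tvec=(-0.1446, -0.0236, 1.0175)

Intrinsics K: fx=735.9, fy=752.6, cx=317.5, cy=255.2
Marker side s = 0.223 m; corners in marker frame (Z=0):
  M0 = (-0.1115, +0.1115, 0)
  M1 = (+0.1115, +0.1115, 0)
  M2 = (+0.1115, -0.1115, 0)
  M3 = (-0.1115, -0.1115, 0)
Detected image corners:
  c0 = (125.791320, 312.794001) px
  c1 = (286.148785, 323.780533) px
  c2 = (300.131801, 162.569557) px
  c3 = (135.627311, 147.024190) px
Planar DLT: solve 8×8 A·h = b for H (H[2,2]=1):
  H  [+752.64831 -27.47416 +212.88519]
  H  [+86.56684 +762.08671 +237.74759]
  H  [+0.11507 +0.12293 +1.00000]
B = K⁻¹H; ‖b₁‖=0.982836, ‖b₂‖=0.982836; λ = 2/(‖b₁‖+‖b₂‖) = 1.017463, sign → tz>0 ⇒ λ=+1.017463
r₁ = λ·B[:,0] = (+0.99011,+0.07733,+0.11708); r₂ = λ·B[:,1] = (-0.09195,+0.98788,+0.12507)
r₃ = r₁×r₂ = (-0.10599,-0.13460,+0.98522); SVD([r₁ r₂ r₃]) → R = UVᵀ:
  R  [+0.99011 -0.09195 -0.10599]
  R  [+0.07733 +0.98788 -0.13460]
  R  [+0.11708 +0.12507 +0.98522]
t = (-0.14464, -0.02359, +1.01746) m
tr R = 2.963201; θ = arccos((tr R − 1)/2) = 0.192127 rad = 11.008°
axis k = ((R−Rᵀ)₃₂, (R−Rᵀ)₁₃, (R−Rᵀ)₂₁) / (2 sinθ) = (+0.679960, -0.584098, +0.443266)
rvec = θ·k = (+0.130638, -0.112221, +0.085163)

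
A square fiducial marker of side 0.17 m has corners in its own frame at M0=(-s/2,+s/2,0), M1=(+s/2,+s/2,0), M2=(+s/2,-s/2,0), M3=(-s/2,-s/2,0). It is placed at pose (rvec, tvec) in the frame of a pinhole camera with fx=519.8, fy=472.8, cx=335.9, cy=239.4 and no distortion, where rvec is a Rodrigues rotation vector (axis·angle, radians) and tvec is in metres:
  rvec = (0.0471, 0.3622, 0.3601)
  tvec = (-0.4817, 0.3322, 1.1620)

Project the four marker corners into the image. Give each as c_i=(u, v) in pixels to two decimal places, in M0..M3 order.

c0=(82.75, 389.80) c1=(137.48, 422.19) c2=(160.64, 358.31) c3=(103.92, 328.51)

Intrinsics K: fx=519.8, fy=472.8, cx=335.9, cy=239.4
Marker side s = 0.17 m; corners in marker frame (Z=0):
  M0 = (-0.0850, +0.0850, 0)
  M1 = (+0.0850, +0.0850, 0)
  M2 = (+0.0850, -0.0850, 0)
  M3 = (-0.0850, -0.0850, 0)
rvec = (0.0471, 0.3622, 0.3601), |rvec| = θ = 0.51291 rad = 29.388°
Rodrigues: sinθ=0.49072, 1−cosθ=0.12868; R = I + sinθ·[k]× + (1−cosθ)·[k]×²:
    [+0.87240 -0.33617 +0.35482]
    [+0.35286 +0.93549 +0.01874]
    [-0.33823 +0.10886 +0.93475]
t = (-0.4817, 0.3322, 1.1620) m
M0: Pc = R·M0+t = (-0.58443, +0.38172, +1.20000); u = 519.8·(-0.58443)/1.20000 + 335.9 = 82.7454, v = 472.8·(+0.38172)/1.20000 + 239.4 = 389.7986
M1: Pc = R·M1+t = (-0.43612, +0.44171, +1.14250); u = 519.8·(-0.43612)/1.14250 + 335.9 = 137.4802, v = 472.8·(+0.44171)/1.14250 + 239.4 = 422.1919
M2: Pc = R·M2+t = (-0.37897, +0.28268, +1.12400); u = 519.8·(-0.37897)/1.12400 + 335.9 = 160.6424, v = 472.8·(+0.28268)/1.12400 + 239.4 = 358.3056
M3: Pc = R·M3+t = (-0.52728, +0.22269, +1.18150); u = 519.8·(-0.52728)/1.18150 + 335.9 = 103.9231, v = 472.8·(+0.22269)/1.18150 + 239.4 = 328.5141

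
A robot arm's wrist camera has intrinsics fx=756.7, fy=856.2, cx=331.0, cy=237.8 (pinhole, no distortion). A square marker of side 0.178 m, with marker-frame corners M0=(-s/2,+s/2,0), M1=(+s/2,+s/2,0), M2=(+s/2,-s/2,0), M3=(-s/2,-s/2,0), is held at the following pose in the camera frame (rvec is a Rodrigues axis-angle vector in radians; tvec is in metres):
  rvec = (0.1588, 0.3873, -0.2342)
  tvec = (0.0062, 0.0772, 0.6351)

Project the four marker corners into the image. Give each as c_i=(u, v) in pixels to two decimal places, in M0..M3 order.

c0=(274.08, 464.69) c1=(466.22, 441.81) c2=(412.37, 200.59) c3=(220.29, 249.55)

Intrinsics K: fx=756.7, fy=856.2, cx=331.0, cy=237.8
Marker side s = 0.178 m; corners in marker frame (Z=0):
  M0 = (-0.0890, +0.0890, 0)
  M1 = (+0.0890, +0.0890, 0)
  M2 = (+0.0890, -0.0890, 0)
  M3 = (-0.0890, -0.0890, 0)
rvec = (0.1588, 0.3873, -0.2342), |rvec| = θ = 0.47965 rad = 27.482°
Rodrigues: sinθ=0.46147, 1−cosθ=0.11285; R = I + sinθ·[k]× + (1−cosθ)·[k]×²:
    [+0.89952 +0.25549 +0.35438]
    [-0.19516 +0.96073 -0.19727]
    [-0.39086 +0.10829 +0.91406]
t = (0.0062, 0.0772, 0.6351) m
M0: Pc = R·M0+t = (-0.05112, +0.18007, +0.67952); u = 756.7·(-0.05112)/0.67952 + 331.0 = 274.0752, v = 856.2·(+0.18007)/0.67952 + 237.8 = 464.6926
M1: Pc = R·M1+t = (+0.10900, +0.14534, +0.60995); u = 756.7·(+0.10900)/0.60995 + 331.0 = 466.2196, v = 856.2·(+0.14534)/0.60995 + 237.8 = 441.8108
M2: Pc = R·M2+t = (+0.06352, -0.02567, +0.59068); u = 756.7·(+0.06352)/0.59068 + 331.0 = 412.3727, v = 856.2·(-0.02567)/0.59068 + 237.8 = 200.5853
M3: Pc = R·M3+t = (-0.09660, +0.00906, +0.66025); u = 756.7·(-0.09660)/0.66025 + 331.0 = 220.2928, v = 856.2·(+0.00906)/0.66025 + 237.8 = 249.5541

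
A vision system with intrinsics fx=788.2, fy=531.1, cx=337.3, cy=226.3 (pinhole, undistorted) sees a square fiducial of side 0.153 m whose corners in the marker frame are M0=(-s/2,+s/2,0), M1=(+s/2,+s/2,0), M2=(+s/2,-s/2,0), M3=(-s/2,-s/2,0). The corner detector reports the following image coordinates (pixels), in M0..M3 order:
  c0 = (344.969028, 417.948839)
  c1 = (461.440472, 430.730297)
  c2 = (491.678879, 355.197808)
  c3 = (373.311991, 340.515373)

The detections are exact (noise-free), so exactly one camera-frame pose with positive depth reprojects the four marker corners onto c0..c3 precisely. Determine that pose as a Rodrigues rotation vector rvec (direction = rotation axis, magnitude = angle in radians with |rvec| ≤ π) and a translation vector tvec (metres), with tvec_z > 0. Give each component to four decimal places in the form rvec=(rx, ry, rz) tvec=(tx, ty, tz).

Intrinsics K: fx=788.2, fy=531.1, cx=337.3, cy=226.3
Marker side s = 0.153 m; corners in marker frame (Z=0):
  M0 = (-0.0765, +0.0765, 0)
  M1 = (+0.0765, +0.0765, 0)
  M2 = (+0.0765, -0.0765, 0)
  M3 = (-0.0765, -0.0765, 0)
Detected image corners:
  c0 = (344.969028, 417.948839) px
  c1 = (461.440472, 430.730297) px
  c2 = (491.678879, 355.197808) px
  c3 = (373.311991, 340.515373) px
Planar DLT: solve 8×8 A·h = b for H (H[2,2]=1):
  H  [+824.77333 -133.10426 +418.31040]
  H  [+142.71758 +553.78867 +386.57912]
  H  [+0.13736 +0.13977 +1.00000]
B = K⁻¹H; ‖b₁‖=1.019041, ‖b₂‖=1.019041; λ = 2/(‖b₁‖+‖b₂‖) = 0.981315, sign → tz>0 ⇒ λ=+0.981315
r₁ = λ·B[:,0] = (+0.96917,+0.20627,+0.13479); r₂ = λ·B[:,1] = (-0.22441,+0.96479,+0.13716)
r₃ = r₁×r₂ = (-0.10175,-0.16318,+0.98134); SVD([r₁ r₂ r₃]) → R = UVᵀ:
  R  [+0.96917 -0.22441 -0.10175]
  R  [+0.20627 +0.96479 -0.16318]
  R  [+0.13479 +0.13716 +0.98134]
t = (+0.10086, +0.29615, +0.98131) m
tr R = 2.915297; θ = arccos((tr R − 1)/2) = 0.292075 rad = 16.735°
axis k = ((R−Rᵀ)₃₂, (R−Rᵀ)₁₃, (R−Rᵀ)₂₁) / (2 sinθ) = (+0.521528, -0.410748, +0.747860)
rvec = θ·k = (+0.152325, -0.119969, +0.218431)

rvec=(0.1523, -0.1200, 0.2184) tvec=(0.1009, 0.2961, 0.9813)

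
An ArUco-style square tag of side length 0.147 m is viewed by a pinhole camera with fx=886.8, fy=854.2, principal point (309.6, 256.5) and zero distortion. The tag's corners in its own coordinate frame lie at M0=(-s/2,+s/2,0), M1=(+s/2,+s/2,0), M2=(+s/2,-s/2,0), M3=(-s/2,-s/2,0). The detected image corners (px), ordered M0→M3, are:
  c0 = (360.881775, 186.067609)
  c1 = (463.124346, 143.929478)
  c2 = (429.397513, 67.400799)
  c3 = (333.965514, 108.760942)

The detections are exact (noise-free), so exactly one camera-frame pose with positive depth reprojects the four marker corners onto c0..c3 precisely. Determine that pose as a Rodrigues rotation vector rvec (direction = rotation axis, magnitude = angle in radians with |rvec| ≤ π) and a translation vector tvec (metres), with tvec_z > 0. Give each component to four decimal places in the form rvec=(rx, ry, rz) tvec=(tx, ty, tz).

Intrinsics K: fx=886.8, fy=854.2, cx=309.6, cy=256.5
Marker side s = 0.147 m; corners in marker frame (Z=0):
  M0 = (-0.0735, +0.0735, 0)
  M1 = (+0.0735, +0.0735, 0)
  M2 = (+0.0735, -0.0735, 0)
  M3 = (-0.0735, -0.0735, 0)
Detected image corners:
  c0 = (360.881775, 186.067609) px
  c1 = (463.124346, 143.929478) px
  c2 = (429.397513, 67.400799) px
  c3 = (333.965514, 108.760942) px
Planar DLT: solve 8×8 A·h = b for H (H[2,2]=1):
  H  [+608.49961 +39.34915 +395.79636]
  H  [-304.06180 +470.14166 +125.59680]
  H  [-0.15913 -0.41994 +1.00000]
B = K⁻¹H; ‖b₁‖=0.818814, ‖b₂‖=0.818814; λ = 2/(‖b₁‖+‖b₂‖) = 1.221279, sign → tz>0 ⇒ λ=+1.221279
r₁ = λ·B[:,0] = (+0.90586,-0.37637,-0.19434); r₂ = λ·B[:,1] = (+0.23324,+0.82618,-0.51286)
r₃ = r₁×r₂ = (+0.35358,+0.41925,+0.83619); SVD([r₁ r₂ r₃]) → R = UVᵀ:
  R  [+0.90586 +0.23324 +0.35358]
  R  [-0.37637 +0.82618 +0.41925]
  R  [-0.19434 -0.51286 +0.83619]
t = (+0.11871, -0.18716, +1.22128) m
tr R = 2.568223; θ = arccos((tr R − 1)/2) = 0.669533 rad = 38.361°
axis k = ((R−Rᵀ)₃₂, (R−Rᵀ)₁₃, (R−Rᵀ)₂₁) / (2 sinθ) = (-0.750952, +0.441430, -0.491132)
rvec = θ·k = (-0.502787, +0.295552, -0.328829)

rvec=(-0.5028, 0.2956, -0.3288) tvec=(0.1187, -0.1872, 1.2213)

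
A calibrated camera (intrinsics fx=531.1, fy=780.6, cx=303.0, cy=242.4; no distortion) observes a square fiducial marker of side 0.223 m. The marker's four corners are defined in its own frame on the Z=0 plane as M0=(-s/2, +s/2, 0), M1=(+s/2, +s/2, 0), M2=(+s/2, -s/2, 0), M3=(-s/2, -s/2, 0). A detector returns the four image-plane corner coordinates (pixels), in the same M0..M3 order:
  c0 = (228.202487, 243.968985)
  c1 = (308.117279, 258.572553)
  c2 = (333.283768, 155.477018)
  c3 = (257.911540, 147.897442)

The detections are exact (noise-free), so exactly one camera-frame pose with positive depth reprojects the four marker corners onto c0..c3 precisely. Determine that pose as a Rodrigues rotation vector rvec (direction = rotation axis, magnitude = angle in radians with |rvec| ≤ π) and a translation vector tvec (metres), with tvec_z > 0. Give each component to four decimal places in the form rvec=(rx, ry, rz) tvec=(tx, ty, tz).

rvec=(-0.5816, 0.3479, 0.2220) tvec=(-0.0565, -0.0761, 1.3794)

Intrinsics K: fx=531.1, fy=780.6, cx=303.0, cy=242.4
Marker side s = 0.223 m; corners in marker frame (Z=0):
  M0 = (-0.1115, +0.1115, 0)
  M1 = (+0.1115, +0.1115, 0)
  M2 = (+0.1115, -0.1115, 0)
  M3 = (-0.1115, -0.1115, 0)
Detected image corners:
  c0 = (228.202487, 243.968985) px
  c1 = (308.117279, 258.572553) px
  c2 = (333.283768, 155.477018) px
  c3 = (257.911540, 147.897442) px
Planar DLT: solve 8×8 A·h = b for H (H[2,2]=1):
  H  [+269.91286 -224.81829 +281.23381]
  H  [-6.54304 +373.55342 +199.30978]
  H  [-0.27620 -0.35996 +1.00000]
B = K⁻¹H; ‖b₁‖=0.724952, ‖b₂‖=0.724952; λ = 2/(‖b₁‖+‖b₂‖) = 1.379402, sign → tz>0 ⇒ λ=+1.379402
r₁ = λ·B[:,0] = (+0.91839,+0.10675,-0.38099); r₂ = λ·B[:,1] = (-0.30063,+0.81430,-0.49653)
r₃ = r₁×r₂ = (+0.25724,+0.57055,+0.77994); SVD([r₁ r₂ r₃]) → R = UVᵀ:
  R  [+0.91839 -0.30063 +0.25724]
  R  [+0.10675 +0.81430 +0.57055]
  R  [-0.38099 -0.49653 +0.77994]
t = (-0.05653, -0.07614, +1.37940) m
tr R = 2.512627; θ = arccos((tr R − 1)/2) = 0.713137 rad = 40.860°
axis k = ((R−Rᵀ)₃₂, (R−Rᵀ)₁₃, (R−Rᵀ)₂₁) / (2 sinθ) = (-0.815550, +0.487789, +0.311353)
rvec = θ·k = (-0.581599, +0.347860, +0.222038)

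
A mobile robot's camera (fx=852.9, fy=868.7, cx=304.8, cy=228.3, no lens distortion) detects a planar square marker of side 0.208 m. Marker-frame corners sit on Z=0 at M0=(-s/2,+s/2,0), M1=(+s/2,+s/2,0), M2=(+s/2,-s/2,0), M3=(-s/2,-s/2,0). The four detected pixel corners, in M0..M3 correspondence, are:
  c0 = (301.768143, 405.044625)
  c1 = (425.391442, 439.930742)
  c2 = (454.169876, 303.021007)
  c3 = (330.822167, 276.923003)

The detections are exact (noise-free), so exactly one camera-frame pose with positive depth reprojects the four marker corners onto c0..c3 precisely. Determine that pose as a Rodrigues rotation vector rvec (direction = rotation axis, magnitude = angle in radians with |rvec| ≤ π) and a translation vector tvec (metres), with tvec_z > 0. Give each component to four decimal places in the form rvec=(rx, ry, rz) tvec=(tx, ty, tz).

rvec=(-0.1551, 0.4025, 0.2053) tvec=(0.1124, 0.1961, 1.3425)

Intrinsics K: fx=852.9, fy=868.7, cx=304.8, cy=228.3
Marker side s = 0.208 m; corners in marker frame (Z=0):
  M0 = (-0.1040, +0.1040, 0)
  M1 = (+0.1040, +0.1040, 0)
  M2 = (+0.1040, -0.1040, 0)
  M3 = (-0.1040, -0.1040, 0)
Detected image corners:
  c0 = (301.768143, 405.044625) px
  c1 = (425.391442, 439.930742) px
  c2 = (454.169876, 303.021007) px
  c3 = (330.822167, 276.923003) px
Planar DLT: solve 8×8 A·h = b for H (H[2,2]=1):
  H  [+480.19135 -169.67128 +376.23214]
  H  [+39.48162 +607.57180 +355.19554]
  H  [-0.30019 -0.08102 +1.00000]
B = K⁻¹H; ‖b₁‖=0.744891, ‖b₂‖=0.744891; λ = 2/(‖b₁‖+‖b₂‖) = 1.342479, sign → tz>0 ⇒ λ=+1.342479
r₁ = λ·B[:,0] = (+0.89985,+0.16693,-0.40300); r₂ = λ·B[:,1] = (-0.22819,+0.96752,-0.10877)
r₃ = r₁×r₂ = (+0.37175,+0.18984,+0.90871); SVD([r₁ r₂ r₃]) → R = UVᵀ:
  R  [+0.89985 -0.22819 +0.37175]
  R  [+0.16693 +0.96752 +0.18984]
  R  [-0.40300 -0.10877 +0.90871]
t = (+0.11244, +0.19610, +1.34248) m
tr R = 2.776083; θ = arccos((tr R − 1)/2) = 0.477729 rad = 27.372°
axis k = ((R−Rᵀ)₃₂, (R−Rᵀ)₁₃, (R−Rᵀ)₂₁) / (2 sinθ) = (-0.324748, +0.842555, +0.429697)
rvec = θ·k = (-0.155142, +0.402513, +0.205279)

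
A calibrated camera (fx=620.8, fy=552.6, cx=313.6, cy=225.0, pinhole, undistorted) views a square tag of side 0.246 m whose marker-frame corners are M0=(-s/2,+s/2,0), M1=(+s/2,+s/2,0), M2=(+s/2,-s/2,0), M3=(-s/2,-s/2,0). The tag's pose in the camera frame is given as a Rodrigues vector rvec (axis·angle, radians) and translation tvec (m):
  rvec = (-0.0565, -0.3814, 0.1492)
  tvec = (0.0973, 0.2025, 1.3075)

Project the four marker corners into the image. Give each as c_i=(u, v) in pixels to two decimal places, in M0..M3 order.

c0=(297.71, 359.51) c1=(403.14, 366.24) c2=(416.85, 265.62) c3=(314.09, 251.88)

Intrinsics K: fx=620.8, fy=552.6, cx=313.6, cy=225.0
Marker side s = 0.246 m; corners in marker frame (Z=0):
  M0 = (-0.1230, +0.1230, 0)
  M1 = (+0.1230, +0.1230, 0)
  M2 = (+0.1230, -0.1230, 0)
  M3 = (-0.1230, -0.1230, 0)
rvec = (-0.0565, -0.3814, 0.1492), |rvec| = θ = 0.41342 rad = 23.687°
Rodrigues: sinθ=0.40175, 1−cosθ=0.08425; R = I + sinθ·[k]× + (1−cosθ)·[k]×²:
    [+0.91732 -0.13436 -0.37478]
    [+0.15561 +0.98745 +0.02685]
    [+0.36647 -0.08295 +0.92672]
t = (0.0973, 0.2025, 1.3075) m
M0: Pc = R·M0+t = (-0.03206, +0.30482, +1.25222); u = 620.8·(-0.03206)/1.25222 + 313.6 = 297.7071, v = 552.6·(+0.30482)/1.25222 + 225.0 = 359.5146
M1: Pc = R·M1+t = (+0.19360, +0.34310, +1.34237); u = 620.8·(+0.19360)/1.34237 + 313.6 = 403.1351, v = 552.6·(+0.34310)/1.34237 + 225.0 = 366.2388
M2: Pc = R·M2+t = (+0.22666, +0.10018, +1.36278); u = 620.8·(+0.22666)/1.36278 + 313.6 = 416.8515, v = 552.6·(+0.10018)/1.36278 + 225.0 = 265.6237
M3: Pc = R·M3+t = (+0.00100, +0.06190, +1.27263); u = 620.8·(+0.00100)/1.27263 + 313.6 = 314.0858, v = 552.6·(+0.06190)/1.27263 + 225.0 = 251.8797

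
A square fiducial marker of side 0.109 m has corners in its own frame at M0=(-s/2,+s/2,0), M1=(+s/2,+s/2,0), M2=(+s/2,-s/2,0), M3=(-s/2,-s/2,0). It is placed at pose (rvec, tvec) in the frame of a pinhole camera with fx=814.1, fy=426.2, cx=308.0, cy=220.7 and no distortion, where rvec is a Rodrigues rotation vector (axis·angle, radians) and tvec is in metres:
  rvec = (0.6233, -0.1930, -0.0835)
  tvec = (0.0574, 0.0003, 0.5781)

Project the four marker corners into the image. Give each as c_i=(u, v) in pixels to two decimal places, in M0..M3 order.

Intrinsics K: fx=814.1, fy=426.2, cx=308.0, cy=220.7
Marker side s = 0.109 m; corners in marker frame (Z=0):
  M0 = (-0.0545, +0.0545, 0)
  M1 = (+0.0545, +0.0545, 0)
  M2 = (+0.0545, -0.0545, 0)
  M3 = (-0.0545, -0.0545, 0)
rvec = (0.6233, -0.1930, -0.0835), |rvec| = θ = 0.65782 rad = 37.690°
Rodrigues: sinθ=0.61139, 1−cosθ=0.20867; R = I + sinθ·[k]× + (1−cosθ)·[k]×²:
    [+0.97868 +0.01960 -0.20448]
    [-0.13562 +0.80929 -0.57154]
    [+0.15428 +0.58708 +0.79469]
t = (0.0574, 0.0003, 0.5781) m
M0: Pc = R·M0+t = (+0.00513, +0.05180, +0.60169); u = 814.1·(+0.00513)/0.60169 + 308.0 = 314.9413, v = 426.2·(+0.05180)/0.60169 + 220.7 = 257.3903
M1: Pc = R·M1+t = (+0.11181, +0.03702, +0.61850); u = 814.1·(+0.11181)/0.61850 + 308.0 = 455.1633, v = 426.2·(+0.03702)/0.61850 + 220.7 = 246.2065
M2: Pc = R·M2+t = (+0.10967, -0.05120, +0.55451); u = 814.1·(+0.10967)/0.55451 + 308.0 = 469.0103, v = 426.2·(-0.05120)/0.55451 + 220.7 = 181.3494
M3: Pc = R·M3+t = (+0.00299, -0.03642, +0.53770); u = 814.1·(+0.00299)/0.53770 + 308.0 = 312.5334, v = 426.2·(-0.03642)/0.53770 + 220.7 = 191.8358

c0=(314.94, 257.39) c1=(455.16, 246.21) c2=(469.01, 181.35) c3=(312.53, 191.84)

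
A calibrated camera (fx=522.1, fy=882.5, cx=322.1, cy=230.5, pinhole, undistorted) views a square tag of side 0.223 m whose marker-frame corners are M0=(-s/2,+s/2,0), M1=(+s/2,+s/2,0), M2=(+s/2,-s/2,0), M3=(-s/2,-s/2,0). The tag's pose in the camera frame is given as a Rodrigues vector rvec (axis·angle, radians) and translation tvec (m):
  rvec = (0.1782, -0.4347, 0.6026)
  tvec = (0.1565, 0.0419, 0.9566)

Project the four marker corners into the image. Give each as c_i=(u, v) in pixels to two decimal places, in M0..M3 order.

c0=(327.46, 303.83) c1=(411.89, 395.74) c2=(480.30, 237.63) c3=(402.63, 127.52)

Intrinsics K: fx=522.1, fy=882.5, cx=322.1, cy=230.5
Marker side s = 0.223 m; corners in marker frame (Z=0):
  M0 = (-0.1115, +0.1115, 0)
  M1 = (+0.1115, +0.1115, 0)
  M2 = (+0.1115, -0.1115, 0)
  M3 = (-0.1115, -0.1115, 0)
rvec = (0.1782, -0.4347, 0.6026), |rvec| = θ = 0.76410 rad = 43.780°
Rodrigues: sinθ=0.69189, 1−cosθ=0.27799; R = I + sinθ·[k]× + (1−cosθ)·[k]×²:
    [+0.73713 -0.58253 -0.34249]
    [+0.50877 +0.81198 -0.28608]
    [+0.44475 +0.03663 +0.89491]
t = (0.1565, 0.0419, 0.9566) m
M0: Pc = R·M0+t = (+0.00936, +0.07571, +0.91110); u = 522.1·(+0.00936)/0.91110 + 322.1 = 327.4625, v = 882.5·(+0.07571)/0.91110 + 230.5 = 303.8321
M1: Pc = R·M1+t = (+0.17374, +0.18916, +1.01027); u = 522.1·(+0.17374)/1.01027 + 322.1 = 411.8857, v = 882.5·(+0.18916)/1.01027 + 230.5 = 395.7390
M2: Pc = R·M2+t = (+0.30364, +0.00809, +1.00210); u = 522.1·(+0.30364)/1.00210 + 322.1 = 480.2986, v = 882.5·(+0.00809)/1.00210 + 230.5 = 237.6259
M3: Pc = R·M3+t = (+0.13926, -0.10536, +0.90293); u = 522.1·(+0.13926)/0.90293 + 322.1 = 402.6262, v = 882.5·(-0.10536)/0.90293 + 230.5 = 127.5202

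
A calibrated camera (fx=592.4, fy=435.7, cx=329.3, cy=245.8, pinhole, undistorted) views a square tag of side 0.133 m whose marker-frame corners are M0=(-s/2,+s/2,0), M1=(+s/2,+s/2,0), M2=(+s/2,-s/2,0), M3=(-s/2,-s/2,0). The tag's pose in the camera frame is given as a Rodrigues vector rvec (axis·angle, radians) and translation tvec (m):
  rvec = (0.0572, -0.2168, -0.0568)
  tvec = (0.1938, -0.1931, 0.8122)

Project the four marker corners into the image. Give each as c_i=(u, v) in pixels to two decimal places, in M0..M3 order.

c0=(427.00, 179.18) c1=(516.15, 177.10) c2=(513.25, 106.15) c3=(423.05, 105.72)

Intrinsics K: fx=592.4, fy=435.7, cx=329.3, cy=245.8
Marker side s = 0.133 m; corners in marker frame (Z=0):
  M0 = (-0.0665, +0.0665, 0)
  M1 = (+0.0665, +0.0665, 0)
  M2 = (+0.0665, -0.0665, 0)
  M3 = (-0.0665, -0.0665, 0)
rvec = (0.0572, -0.2168, -0.0568), |rvec| = θ = 0.23130 rad = 13.253°
Rodrigues: sinθ=0.22924, 1−cosθ=0.02663; R = I + sinθ·[k]× + (1−cosθ)·[k]×²:
    [+0.97500 +0.05012 -0.21649]
    [-0.06247 +0.99677 -0.05056]
    [+0.21325 +0.06282 +0.97497]
t = (0.1938, -0.1931, 0.8122) m
M0: Pc = R·M0+t = (+0.13230, -0.12266, +0.80220); u = 592.4·(+0.13230)/0.80220 + 329.3 = 426.9968, v = 435.7·(-0.12266)/0.80220 + 245.8 = 179.1786
M1: Pc = R·M1+t = (+0.26197, -0.13097, +0.83056); u = 592.4·(+0.26197)/0.83056 + 329.3 = 516.1516, v = 435.7·(-0.13097)/0.83056 + 245.8 = 177.0953
M2: Pc = R·M2+t = (+0.25530, -0.26354, +0.82220); u = 592.4·(+0.25530)/0.82220 + 329.3 = 513.2474, v = 435.7·(-0.26354)/0.82220 + 245.8 = 106.1461
M3: Pc = R·M3+t = (+0.12563, -0.25523, +0.79384); u = 592.4·(+0.12563)/0.79384 + 329.3 = 423.0504, v = 435.7·(-0.25523)/0.79384 + 245.8 = 105.7165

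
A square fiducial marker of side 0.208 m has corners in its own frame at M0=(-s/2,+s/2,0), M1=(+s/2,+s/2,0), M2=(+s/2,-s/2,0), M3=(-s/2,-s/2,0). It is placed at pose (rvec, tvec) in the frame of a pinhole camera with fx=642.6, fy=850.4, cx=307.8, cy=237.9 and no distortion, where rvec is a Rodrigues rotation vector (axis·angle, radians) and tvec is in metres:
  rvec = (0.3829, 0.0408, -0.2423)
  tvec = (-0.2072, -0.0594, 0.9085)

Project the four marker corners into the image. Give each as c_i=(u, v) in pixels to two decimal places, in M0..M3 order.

Intrinsics K: fx=642.6, fy=850.4, cx=307.8, cy=237.9
Marker side s = 0.208 m; corners in marker frame (Z=0):
  M0 = (-0.1040, +0.1040, 0)
  M1 = (+0.1040, +0.1040, 0)
  M2 = (+0.1040, -0.1040, 0)
  M3 = (-0.1040, -0.1040, 0)
rvec = (0.3829, 0.0408, -0.2423), |rvec| = θ = 0.45496 rad = 26.067°
Rodrigues: sinθ=0.43942, 1−cosθ=0.10172; R = I + sinθ·[k]× + (1−cosθ)·[k]×²:
    [+0.97033 +0.24170 -0.00619]
    [-0.22635 +0.89910 -0.37469]
    [-0.08500 +0.36497 +0.92713]
t = (-0.2072, -0.0594, 0.9085) m
M0: Pc = R·M0+t = (-0.28298, +0.05765, +0.95530); u = 642.6·(-0.28298)/0.95530 + 307.8 = 117.4497, v = 850.4·(+0.05765)/0.95530 + 237.9 = 289.2167
M1: Pc = R·M1+t = (-0.08115, +0.01057, +0.93762); u = 642.6·(-0.08115)/0.93762 + 307.8 = 252.1846, v = 850.4·(+0.01057)/0.93762 + 237.9 = 247.4830
M2: Pc = R·M2+t = (-0.13142, -0.17645, +0.86170); u = 642.6·(-0.13142)/0.86170 + 307.8 = 209.7936, v = 850.4·(-0.17645)/0.86170 + 237.9 = 63.7679
M3: Pc = R·M3+t = (-0.33325, -0.12937, +0.87938); u = 642.6·(-0.33325)/0.87938 + 307.8 = 64.2799, v = 850.4·(-0.12937)/0.87938 + 237.9 = 112.7980

c0=(117.45, 289.22) c1=(252.18, 247.48) c2=(209.79, 63.77) c3=(64.28, 112.80)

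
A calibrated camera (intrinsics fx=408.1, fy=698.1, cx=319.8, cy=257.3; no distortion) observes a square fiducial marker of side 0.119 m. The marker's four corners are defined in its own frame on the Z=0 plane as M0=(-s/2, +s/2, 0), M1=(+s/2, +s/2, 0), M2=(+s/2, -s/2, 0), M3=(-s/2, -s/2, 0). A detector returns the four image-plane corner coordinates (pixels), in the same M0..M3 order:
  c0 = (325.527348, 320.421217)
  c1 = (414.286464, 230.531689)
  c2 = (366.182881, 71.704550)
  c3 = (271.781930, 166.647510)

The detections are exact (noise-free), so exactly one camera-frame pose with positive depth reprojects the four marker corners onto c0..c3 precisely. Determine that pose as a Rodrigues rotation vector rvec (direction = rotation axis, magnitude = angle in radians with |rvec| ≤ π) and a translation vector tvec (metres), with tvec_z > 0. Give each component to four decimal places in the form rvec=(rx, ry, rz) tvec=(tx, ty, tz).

rvec=(0.2232, -0.0733, -0.5297) tvec=(0.0285, -0.0377, 0.4566)

Intrinsics K: fx=408.1, fy=698.1, cx=319.8, cy=257.3
Marker side s = 0.119 m; corners in marker frame (Z=0):
  M0 = (-0.0595, +0.0595, 0)
  M1 = (+0.0595, +0.0595, 0)
  M2 = (+0.0595, -0.0595, 0)
  M3 = (-0.0595, -0.0595, 0)
Detected image corners:
  c0 = (325.527348, 320.421217) px
  c1 = (414.286464, 230.531689) px
  c2 = (366.182881, 71.704550) px
  c3 = (271.781930, 166.647510) px
Planar DLT: solve 8×8 A·h = b for H (H[2,2]=1):
  H  [+777.78852 +601.25803 +345.27769]
  H  [-770.86212 +1412.79512 +199.59535]
  H  [+0.02589 +0.50330 +1.00000]
B = K⁻¹H; ‖b₁‖=2.190114, ‖b₂‖=2.190114; λ = 2/(‖b₁‖+‖b₂‖) = 0.456597, sign → tz>0 ⇒ λ=+0.456597
r₁ = λ·B[:,0] = (+0.86095,-0.50855,+0.01182); r₂ = λ·B[:,1] = (+0.49263,+0.83935,+0.22980)
r₃ = r₁×r₂ = (-0.12679,-0.19203,+0.97317); SVD([r₁ r₂ r₃]) → R = UVᵀ:
  R  [+0.86095 +0.49263 -0.12679]
  R  [-0.50855 +0.83935 -0.19203]
  R  [+0.01182 +0.22980 +0.97317]
t = (+0.02851, -0.03774, +0.45660) m
tr R = 2.673469; θ = arccos((tr R − 1)/2) = 0.579504 rad = 33.203°
axis k = ((R−Rᵀ)₃₂, (R−Rᵀ)₁₃, (R−Rᵀ)₂₁) / (2 sinθ) = (+0.385156, -0.126560, -0.914132)
rvec = θ·k = (+0.223199, -0.073342, -0.529743)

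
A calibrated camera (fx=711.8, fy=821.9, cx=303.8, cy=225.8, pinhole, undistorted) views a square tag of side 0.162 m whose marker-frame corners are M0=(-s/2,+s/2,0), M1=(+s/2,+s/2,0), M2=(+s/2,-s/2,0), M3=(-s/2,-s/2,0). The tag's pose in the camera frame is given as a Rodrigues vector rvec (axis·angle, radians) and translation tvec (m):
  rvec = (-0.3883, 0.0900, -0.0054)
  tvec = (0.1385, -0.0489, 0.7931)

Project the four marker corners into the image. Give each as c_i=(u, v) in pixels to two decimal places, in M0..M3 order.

c0=(356.39, 255.60) c1=(509.40, 252.18) c2=(495.66, 99.31) c3=(354.18, 105.05)

Intrinsics K: fx=711.8, fy=821.9, cx=303.8, cy=225.8
Marker side s = 0.162 m; corners in marker frame (Z=0):
  M0 = (-0.0810, +0.0810, 0)
  M1 = (+0.0810, +0.0810, 0)
  M2 = (+0.0810, -0.0810, 0)
  M3 = (-0.0810, -0.0810, 0)
rvec = (-0.3883, 0.0900, -0.0054), |rvec| = θ = 0.39863 rad = 22.840°
Rodrigues: sinθ=0.38816, 1−cosθ=0.07841; R = I + sinθ·[k]× + (1−cosθ)·[k]×²:
    [+0.99599 -0.01199 +0.08867]
    [-0.02250 +0.92559 +0.37786]
    [-0.08660 -0.37834 +0.92161]
t = (0.1385, -0.0489, 0.7931) m
M0: Pc = R·M0+t = (+0.05685, +0.02790, +0.76947); u = 711.8·(+0.05685)/0.76947 + 303.8 = 356.3931, v = 821.9·(+0.02790)/0.76947 + 225.8 = 255.5962
M1: Pc = R·M1+t = (+0.21820, +0.02425, +0.75544); u = 711.8·(+0.21820)/0.75544 + 303.8 = 509.3991, v = 821.9·(+0.02425)/0.75544 + 225.8 = 252.1836
M2: Pc = R·M2+t = (+0.22015, -0.12570, +0.81673); u = 711.8·(+0.22015)/0.81673 + 303.8 = 495.6623, v = 821.9·(-0.12570)/0.81673 + 225.8 = 99.3090
M3: Pc = R·M3+t = (+0.05880, -0.12205, +0.83076); u = 711.8·(+0.05880)/0.83076 + 303.8 = 354.1765, v = 821.9·(-0.12205)/0.83076 + 225.8 = 105.0515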